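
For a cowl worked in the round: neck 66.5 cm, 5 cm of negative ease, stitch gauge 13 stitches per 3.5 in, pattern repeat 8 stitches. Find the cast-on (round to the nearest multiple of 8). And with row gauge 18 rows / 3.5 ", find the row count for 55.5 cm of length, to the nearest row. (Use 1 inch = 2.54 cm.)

Cast on 88 stitches; work 112 rows.

Finished = 66.5 − 5 = 61.5 cm.
61.5 cm × 1/2.54 = 24.21 inches.
13/3.5 = 3.714 sts per in; 24.21 × 3.714 = 89.93 sts.
Nearest multiple of 8 → 88.
55.5 cm = 21.85 inches; × 5.143 = 112.37 → 112 rows.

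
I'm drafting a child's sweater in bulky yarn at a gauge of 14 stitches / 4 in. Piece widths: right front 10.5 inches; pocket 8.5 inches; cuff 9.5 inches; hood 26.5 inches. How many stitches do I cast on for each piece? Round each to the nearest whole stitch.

Rate = 14/4 = 3.5 sts per in.
right front: 10.5 × 3.5 = 36.75 → 37.
pocket: 8.5 × 3.5 = 29.75 → 30.
cuff: 9.5 × 3.5 = 33.25 → 33.
hood: 26.5 × 3.5 = 92.75 → 93.

right front 37; pocket 30; cuff 33; hood 93.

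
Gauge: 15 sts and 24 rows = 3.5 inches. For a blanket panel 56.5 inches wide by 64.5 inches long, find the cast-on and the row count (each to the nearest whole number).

Cast on 242 stitches and work 442 rows.

Stitch gauge = 15/3.5 = 4.286 sts/in; 56.5 × 4.286 = 242.14 → 242 sts.
Row gauge = 24/3.5 = 6.857 rows/in; 64.5 × 6.857 = 442.29 → 442 rows.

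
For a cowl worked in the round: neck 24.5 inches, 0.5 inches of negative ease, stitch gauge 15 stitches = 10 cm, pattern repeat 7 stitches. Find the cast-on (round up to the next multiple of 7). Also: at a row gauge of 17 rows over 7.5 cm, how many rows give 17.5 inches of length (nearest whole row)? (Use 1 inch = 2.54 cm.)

Finished = 24.5 − 0.5 = 24 inches.
24 inches × 2.54 = 60.96 cm.
15/10 = 1.5 sts per cm; 60.96 × 1.5 = 91.44 sts.
Next multiple of 7 → 98.
17.5 inches = 44.45 cm; × 2.267 = 100.75 → 101 rows.

Cast on 98 stitches; work 101 rows.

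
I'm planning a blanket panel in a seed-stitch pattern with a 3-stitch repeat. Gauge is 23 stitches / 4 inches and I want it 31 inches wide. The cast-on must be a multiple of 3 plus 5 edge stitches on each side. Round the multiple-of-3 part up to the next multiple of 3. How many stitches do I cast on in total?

23 / 4 = 5.75 sts per inch.
31 × 5.75 = 178.25 sts.
Less 10 edge sts → 168.25 for the repeat.
Next multiple of 3: 171.
Add back 10 edge sts → 181.

Cast on 181 stitches.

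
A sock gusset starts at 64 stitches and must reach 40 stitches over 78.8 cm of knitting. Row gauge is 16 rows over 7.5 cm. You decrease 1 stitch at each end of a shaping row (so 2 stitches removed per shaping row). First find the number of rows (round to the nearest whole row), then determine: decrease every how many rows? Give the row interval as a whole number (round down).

Rows = 78.8 × 2.133 = 168.1 → 168 rows.
Stitches to remove: 24 → 12 shaping rows (at 2 st each).
168 / 12 = 14.00 → every 14 rows.

Decrease every 14th row.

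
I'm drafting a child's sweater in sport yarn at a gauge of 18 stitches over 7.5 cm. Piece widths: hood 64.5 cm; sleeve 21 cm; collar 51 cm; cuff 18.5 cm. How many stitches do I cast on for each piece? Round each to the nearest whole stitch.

hood 155; sleeve 50; collar 122; cuff 44.

Rate = 18/7.5 = 2.4 sts per cm.
hood: 64.5 × 2.4 = 154.80 → 155.
sleeve: 21 × 2.4 = 50.40 → 50.
collar: 51 × 2.4 = 122.40 → 122.
cuff: 18.5 × 2.4 = 44.40 → 44.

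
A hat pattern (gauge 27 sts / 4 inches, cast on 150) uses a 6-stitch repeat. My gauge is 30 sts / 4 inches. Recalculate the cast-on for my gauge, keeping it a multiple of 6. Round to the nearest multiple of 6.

150 × 30 / 27 = 166.67.
Nearest multiple of 6: 168.

CO 168 sts.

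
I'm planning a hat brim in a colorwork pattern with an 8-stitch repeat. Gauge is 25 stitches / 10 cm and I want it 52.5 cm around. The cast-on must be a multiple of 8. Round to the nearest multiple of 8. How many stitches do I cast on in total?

128 stitches.

25 / 10 = 2.5 sts per cm.
52.5 × 2.5 = 131.25 sts.
Nearest multiple of 8: 128.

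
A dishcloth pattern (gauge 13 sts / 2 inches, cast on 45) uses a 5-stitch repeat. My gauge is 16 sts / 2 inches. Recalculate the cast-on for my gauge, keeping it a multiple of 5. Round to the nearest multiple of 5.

Cast on 55 stitches.

45 × 16 / 13 = 55.38.
Nearest multiple of 5: 55.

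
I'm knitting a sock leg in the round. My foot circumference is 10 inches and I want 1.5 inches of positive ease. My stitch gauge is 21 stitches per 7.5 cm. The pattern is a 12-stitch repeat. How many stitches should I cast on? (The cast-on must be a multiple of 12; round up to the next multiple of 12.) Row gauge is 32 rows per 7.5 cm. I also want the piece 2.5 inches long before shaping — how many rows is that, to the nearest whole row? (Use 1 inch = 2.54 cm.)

Cast on 84 stitches; work 27 rows.

Finished = 10 + 1.5 = 11.5 inches.
11.5 inches × 2.54 = 29.21 cm.
21/7.5 = 2.8 sts per cm; 29.21 × 2.8 = 81.79 sts.
Next multiple of 12 → 84.
2.5 inches = 6.35 cm; × 4.267 = 27.09 → 27 rows.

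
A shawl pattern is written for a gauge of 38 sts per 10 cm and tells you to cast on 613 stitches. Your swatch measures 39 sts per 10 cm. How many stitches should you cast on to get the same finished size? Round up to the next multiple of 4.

Scale factor = 39 / 38 = 1.026.
613 × 39 / 38 = 629.13 sts.
→ 632 sts.

Cast on 632 stitches.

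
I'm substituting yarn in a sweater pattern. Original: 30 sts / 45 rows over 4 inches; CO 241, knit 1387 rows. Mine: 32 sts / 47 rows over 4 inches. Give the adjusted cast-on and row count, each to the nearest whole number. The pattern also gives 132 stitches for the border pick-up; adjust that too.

Stitches: 241 × 32/30 = 257.07 → 257.
Rows: 1387 × 47/45 = 1448.64 → 1449.
border pick-up: 132 × 32/30 = 140.80 → 141.

Cast on 257 stitches; work 1449 rows; border pick-up 141 stitches.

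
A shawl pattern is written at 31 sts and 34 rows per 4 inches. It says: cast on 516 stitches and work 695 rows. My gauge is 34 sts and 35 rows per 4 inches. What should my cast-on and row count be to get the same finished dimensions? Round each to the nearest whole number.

Cast on 566 stitches; work 715 rows.

Stitches: 516 × 34/31 = 565.94 → 566.
Rows: 695 × 35/34 = 715.44 → 715.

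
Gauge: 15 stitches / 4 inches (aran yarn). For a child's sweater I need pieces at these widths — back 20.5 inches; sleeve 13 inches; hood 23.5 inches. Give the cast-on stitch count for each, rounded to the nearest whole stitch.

back 77; sleeve 49; hood 88.

Rate = 15/4 = 3.75 sts per in.
back: 20.5 × 3.75 = 76.88 → 77.
sleeve: 13 × 3.75 = 48.75 → 49.
hood: 23.5 × 3.75 = 88.12 → 88.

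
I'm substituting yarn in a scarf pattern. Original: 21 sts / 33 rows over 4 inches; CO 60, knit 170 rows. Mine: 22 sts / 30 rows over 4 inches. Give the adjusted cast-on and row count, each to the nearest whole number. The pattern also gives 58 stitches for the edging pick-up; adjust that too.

Stitches: 60 × 22/21 = 62.86 → 63.
Rows: 170 × 30/33 = 154.55 → 155.
edging pick-up: 58 × 22/21 = 60.76 → 61.

Cast on 63 stitches; work 155 rows; edging pick-up 61 stitches.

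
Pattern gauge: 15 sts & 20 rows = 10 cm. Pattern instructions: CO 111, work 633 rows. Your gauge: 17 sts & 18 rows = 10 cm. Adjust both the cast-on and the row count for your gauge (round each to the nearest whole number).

Stitches: 111 × 17/15 = 125.80 → 126.
Rows: 633 × 18/20 = 569.70 → 570.

Cast on 126 stitches; work 570 rows.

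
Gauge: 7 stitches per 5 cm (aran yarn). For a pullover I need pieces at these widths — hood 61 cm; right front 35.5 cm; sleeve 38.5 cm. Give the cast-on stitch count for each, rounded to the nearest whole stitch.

Rate = 7/5 = 1.4 sts per cm.
hood: 61 × 1.4 = 85.40 → 85.
right front: 35.5 × 1.4 = 49.70 → 50.
sleeve: 38.5 × 1.4 = 53.90 → 54.

hood 85; right front 50; sleeve 54.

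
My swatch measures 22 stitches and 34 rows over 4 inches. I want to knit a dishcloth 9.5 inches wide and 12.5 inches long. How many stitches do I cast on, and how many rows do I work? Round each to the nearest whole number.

Cast on 52 stitches and work 106 rows.

Stitch gauge = 22/4 = 5.5 sts/in; 9.5 × 5.5 = 52.25 → 52 sts.
Row gauge = 34/4 = 8.5 rows/in; 12.5 × 8.5 = 106.25 → 106 rows.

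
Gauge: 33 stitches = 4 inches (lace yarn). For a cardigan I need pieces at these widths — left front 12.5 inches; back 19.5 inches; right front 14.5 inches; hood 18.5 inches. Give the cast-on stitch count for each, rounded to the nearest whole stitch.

left front 103; back 161; right front 120; hood 153.

Rate = 33/4 = 8.25 sts per in.
left front: 12.5 × 8.25 = 103.12 → 103.
back: 19.5 × 8.25 = 160.88 → 161.
right front: 14.5 × 8.25 = 119.62 → 120.
hood: 18.5 × 8.25 = 152.62 → 153.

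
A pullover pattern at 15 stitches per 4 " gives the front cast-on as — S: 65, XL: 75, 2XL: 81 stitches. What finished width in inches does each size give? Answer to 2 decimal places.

S 17.33 inches; XL 20.00 inches; 2XL 21.60 inches.

15/4 = 3.75 sts per in.
S: 65 / 3.75 = 17.333 → 17.33 in.
XL: 75 / 3.75 = 20.000 → 20.00 in.
2XL: 81 / 3.75 = 21.600 → 21.60 in.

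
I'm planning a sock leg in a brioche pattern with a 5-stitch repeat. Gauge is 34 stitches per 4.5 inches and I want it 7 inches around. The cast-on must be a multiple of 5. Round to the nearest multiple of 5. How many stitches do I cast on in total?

Cast on 55 stitches.

34 / 4.5 = 7.556 sts per inch.
7 × 7.556 = 52.89 sts.
Nearest multiple of 5: 55.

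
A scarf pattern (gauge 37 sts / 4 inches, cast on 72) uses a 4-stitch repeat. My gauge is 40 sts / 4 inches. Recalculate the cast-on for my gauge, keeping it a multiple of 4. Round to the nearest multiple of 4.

72 × 40 / 37 = 77.84.
Nearest multiple of 4: 76.

76 stitches.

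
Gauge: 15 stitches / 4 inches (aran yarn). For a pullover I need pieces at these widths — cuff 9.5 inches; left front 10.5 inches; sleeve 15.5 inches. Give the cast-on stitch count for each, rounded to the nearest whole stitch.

cuff 36; left front 39; sleeve 58.

Rate = 15/4 = 3.75 sts per in.
cuff: 9.5 × 3.75 = 35.62 → 36.
left front: 10.5 × 3.75 = 39.38 → 39.
sleeve: 15.5 × 3.75 = 58.12 → 58.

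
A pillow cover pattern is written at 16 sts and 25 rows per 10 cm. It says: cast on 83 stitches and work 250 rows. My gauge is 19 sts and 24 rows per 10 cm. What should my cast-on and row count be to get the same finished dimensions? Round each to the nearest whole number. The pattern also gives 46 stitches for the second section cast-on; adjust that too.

Cast on 99 stitches; work 240 rows; second section cast-on 55 stitches.

Stitches: 83 × 19/16 = 98.56 → 99.
Rows: 250 × 24/25 = 240.00 → 240.
second section cast-on: 46 × 19/16 = 54.62 → 55.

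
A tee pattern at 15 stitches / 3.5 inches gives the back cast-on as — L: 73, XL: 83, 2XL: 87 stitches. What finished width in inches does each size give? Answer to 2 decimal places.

L 17.03 inches; XL 19.37 inches; 2XL 20.30 inches.

15/3.5 = 4.286 sts per in.
L: 73 / 4.286 = 17.033 → 17.03 in.
XL: 83 / 4.286 = 19.367 → 19.37 in.
2XL: 87 / 4.286 = 20.300 → 20.30 in.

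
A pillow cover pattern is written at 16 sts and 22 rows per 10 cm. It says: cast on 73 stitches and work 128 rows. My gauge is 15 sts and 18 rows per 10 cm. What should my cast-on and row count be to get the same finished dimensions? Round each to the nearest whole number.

Stitches: 73 × 15/16 = 68.44 → 68.
Rows: 128 × 18/22 = 104.73 → 105.

Cast on 68 stitches; work 105 rows.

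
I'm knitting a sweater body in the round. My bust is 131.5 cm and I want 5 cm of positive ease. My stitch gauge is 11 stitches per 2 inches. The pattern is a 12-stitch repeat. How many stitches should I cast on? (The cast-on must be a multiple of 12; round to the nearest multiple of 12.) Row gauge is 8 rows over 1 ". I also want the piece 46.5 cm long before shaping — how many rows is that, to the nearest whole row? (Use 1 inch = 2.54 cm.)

Finished = 131.5 + 5 = 136.5 cm.
136.5 cm × 1/2.54 = 53.74 inches.
11/2 = 5.5 sts per in; 53.74 × 5.5 = 295.57 sts.
Nearest multiple of 12 → 300.
46.5 cm = 18.31 inches; × 8 = 146.46 → 146 rows.

Cast on 300 stitches; work 146 rows.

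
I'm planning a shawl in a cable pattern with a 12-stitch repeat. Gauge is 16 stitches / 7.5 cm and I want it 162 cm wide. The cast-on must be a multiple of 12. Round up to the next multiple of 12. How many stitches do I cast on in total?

16 / 7.5 = 2.133 sts per cm.
162 × 2.133 = 345.60 sts.
Next multiple of 12: 348.

Cast on 348 stitches.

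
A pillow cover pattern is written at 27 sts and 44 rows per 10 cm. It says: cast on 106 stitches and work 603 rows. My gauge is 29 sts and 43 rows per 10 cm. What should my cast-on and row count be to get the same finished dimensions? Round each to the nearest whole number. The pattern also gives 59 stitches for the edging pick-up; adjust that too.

Cast on 114 stitches; work 589 rows; edging pick-up 63 stitches.

Stitches: 106 × 29/27 = 113.85 → 114.
Rows: 603 × 43/44 = 589.30 → 589.
edging pick-up: 59 × 29/27 = 63.37 → 63.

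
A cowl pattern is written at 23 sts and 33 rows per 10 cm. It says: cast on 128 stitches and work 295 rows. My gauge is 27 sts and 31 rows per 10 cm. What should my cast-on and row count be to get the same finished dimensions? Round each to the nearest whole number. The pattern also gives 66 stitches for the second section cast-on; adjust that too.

Cast on 150 stitches; work 277 rows; second section cast-on 77 stitches.

Stitches: 128 × 27/23 = 150.26 → 150.
Rows: 295 × 31/33 = 277.12 → 277.
second section cast-on: 66 × 27/23 = 77.48 → 77.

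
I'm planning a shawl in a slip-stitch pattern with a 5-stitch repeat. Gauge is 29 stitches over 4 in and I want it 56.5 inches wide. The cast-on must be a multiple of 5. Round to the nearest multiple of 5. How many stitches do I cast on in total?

410 stitches.

29 / 4 = 7.25 sts per inch.
56.5 × 7.25 = 409.62 sts.
Nearest multiple of 5: 410.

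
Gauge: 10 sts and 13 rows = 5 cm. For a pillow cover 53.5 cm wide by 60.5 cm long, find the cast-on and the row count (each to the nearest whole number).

Stitch gauge = 10/5 = 2 sts/cm; 53.5 × 2 = 107.00 → 107 sts.
Row gauge = 13/5 = 2.6 rows/cm; 60.5 × 2.6 = 157.30 → 157 rows.

Cast on 107 stitches and work 157 rows.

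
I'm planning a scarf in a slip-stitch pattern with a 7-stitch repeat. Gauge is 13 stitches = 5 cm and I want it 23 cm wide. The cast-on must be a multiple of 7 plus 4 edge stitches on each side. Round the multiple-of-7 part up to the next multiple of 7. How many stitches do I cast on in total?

13 / 5 = 2.6 sts per cm.
23 × 2.6 = 59.80 sts.
Less 8 edge sts → 51.80 for the repeat.
Next multiple of 7: 56.
Add back 8 edge sts → 64.

CO 64 sts.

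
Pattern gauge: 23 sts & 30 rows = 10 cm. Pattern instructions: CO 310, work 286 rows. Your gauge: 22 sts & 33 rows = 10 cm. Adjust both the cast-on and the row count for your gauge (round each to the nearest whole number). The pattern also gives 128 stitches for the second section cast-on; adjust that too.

Stitches: 310 × 22/23 = 296.52 → 297.
Rows: 286 × 33/30 = 314.60 → 315.
second section cast-on: 128 × 22/23 = 122.43 → 122.

Cast on 297 stitches; work 315 rows; second section cast-on 122 stitches.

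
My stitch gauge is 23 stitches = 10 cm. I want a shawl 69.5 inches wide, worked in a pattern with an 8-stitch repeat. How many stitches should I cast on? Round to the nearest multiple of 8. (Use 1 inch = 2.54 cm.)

69.5 in = 69.5 × 2.54 = 176.53 cm.
23 / 10 = 2.3 sts/cm.
176.53 × 2.3 = 406.02 sts.
→ 408.

Cast on 408 stitches.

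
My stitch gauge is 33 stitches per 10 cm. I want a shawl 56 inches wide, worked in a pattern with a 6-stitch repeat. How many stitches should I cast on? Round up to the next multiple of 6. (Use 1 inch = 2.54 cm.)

474 stitches.

56 in = 56 × 2.54 = 142.24 cm.
33 / 10 = 3.3 sts/cm.
142.24 × 3.3 = 469.39 sts.
→ 474.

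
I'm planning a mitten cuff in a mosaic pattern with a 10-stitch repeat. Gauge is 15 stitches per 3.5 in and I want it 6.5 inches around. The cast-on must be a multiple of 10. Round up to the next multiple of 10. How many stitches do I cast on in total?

15 / 3.5 = 4.286 sts per inch.
6.5 × 4.286 = 27.86 sts.
Next multiple of 10: 30.

Cast on 30 stitches.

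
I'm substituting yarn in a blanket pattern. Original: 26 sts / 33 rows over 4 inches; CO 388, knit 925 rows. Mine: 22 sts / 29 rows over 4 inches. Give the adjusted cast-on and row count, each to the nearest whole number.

Cast on 328 stitches; work 813 rows.

Stitches: 388 × 22/26 = 328.31 → 328.
Rows: 925 × 29/33 = 812.88 → 813.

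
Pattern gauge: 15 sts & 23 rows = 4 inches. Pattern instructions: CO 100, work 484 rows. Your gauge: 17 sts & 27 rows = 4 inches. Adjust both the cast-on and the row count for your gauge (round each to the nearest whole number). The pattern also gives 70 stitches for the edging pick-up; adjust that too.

Stitches: 100 × 17/15 = 113.33 → 113.
Rows: 484 × 27/23 = 568.17 → 568.
edging pick-up: 70 × 17/15 = 79.33 → 79.

Cast on 113 stitches; work 568 rows; edging pick-up 79 stitches.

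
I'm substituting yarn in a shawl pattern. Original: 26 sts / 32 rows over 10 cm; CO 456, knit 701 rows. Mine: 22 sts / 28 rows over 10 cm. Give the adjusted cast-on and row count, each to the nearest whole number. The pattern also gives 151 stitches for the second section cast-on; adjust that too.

Cast on 386 stitches; work 613 rows; second section cast-on 128 stitches.

Stitches: 456 × 22/26 = 385.85 → 386.
Rows: 701 × 28/32 = 613.38 → 613.
second section cast-on: 151 × 22/26 = 127.77 → 128.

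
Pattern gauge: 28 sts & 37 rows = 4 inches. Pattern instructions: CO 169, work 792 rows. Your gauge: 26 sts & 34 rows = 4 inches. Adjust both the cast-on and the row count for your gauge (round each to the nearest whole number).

Stitches: 169 × 26/28 = 156.93 → 157.
Rows: 792 × 34/37 = 727.78 → 728.

Cast on 157 stitches; work 728 rows.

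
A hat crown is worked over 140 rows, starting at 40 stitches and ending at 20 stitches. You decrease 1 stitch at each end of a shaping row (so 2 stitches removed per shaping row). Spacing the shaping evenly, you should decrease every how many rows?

Decrease every 14th row.

Stitches to remove: |20 − 40| = 20.
Shaping rows needed: 20 / 2 = 10.
140 rows / 10 = every 14 rows.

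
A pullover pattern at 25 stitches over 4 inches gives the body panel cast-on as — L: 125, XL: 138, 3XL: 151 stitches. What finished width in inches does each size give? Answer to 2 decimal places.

L 20.00 inches; XL 22.08 inches; 3XL 24.16 inches.

25/4 = 6.25 sts per in.
L: 125 / 6.25 = 20.000 → 20.00 in.
XL: 138 / 6.25 = 22.080 → 22.08 in.
3XL: 151 / 6.25 = 24.160 → 24.16 in.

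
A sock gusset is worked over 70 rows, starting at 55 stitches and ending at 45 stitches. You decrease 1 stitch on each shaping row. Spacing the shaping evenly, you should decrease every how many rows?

Stitches to remove: |45 − 55| = 10.
Shaping rows needed: 10 / 1 = 10.
70 rows / 10 = every 7 rows.

Decrease every 7th row.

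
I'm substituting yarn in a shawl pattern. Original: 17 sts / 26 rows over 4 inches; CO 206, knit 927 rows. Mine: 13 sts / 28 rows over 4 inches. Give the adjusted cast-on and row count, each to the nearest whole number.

Stitches: 206 × 13/17 = 157.53 → 158.
Rows: 927 × 28/26 = 998.31 → 998.

Cast on 158 stitches; work 998 rows.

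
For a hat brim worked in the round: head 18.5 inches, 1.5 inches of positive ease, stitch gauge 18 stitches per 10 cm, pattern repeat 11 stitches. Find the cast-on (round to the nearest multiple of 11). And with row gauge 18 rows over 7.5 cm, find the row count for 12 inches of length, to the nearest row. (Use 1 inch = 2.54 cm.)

Cast on 88 stitches; work 73 rows.

Finished = 18.5 + 1.5 = 20 inches.
20 inches × 2.54 = 50.80 cm.
18/10 = 1.8 sts per cm; 50.80 × 1.8 = 91.44 sts.
Nearest multiple of 11 → 88.
12 inches = 30.48 cm; × 2.4 = 73.15 → 73 rows.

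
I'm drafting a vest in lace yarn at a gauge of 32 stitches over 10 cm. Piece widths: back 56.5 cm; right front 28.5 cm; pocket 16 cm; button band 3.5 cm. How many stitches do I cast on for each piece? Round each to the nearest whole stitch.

Rate = 32/10 = 3.2 sts per cm.
back: 56.5 × 3.2 = 180.80 → 181.
right front: 28.5 × 3.2 = 91.20 → 91.
pocket: 16 × 3.2 = 51.20 → 51.
button band: 3.5 × 3.2 = 11.20 → 11.

back 181; right front 91; pocket 51; button band 11.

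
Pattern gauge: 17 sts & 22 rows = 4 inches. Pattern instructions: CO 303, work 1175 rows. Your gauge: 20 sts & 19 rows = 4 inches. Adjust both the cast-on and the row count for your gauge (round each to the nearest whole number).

Stitches: 303 × 20/17 = 356.47 → 356.
Rows: 1175 × 19/22 = 1014.77 → 1015.

Cast on 356 stitches; work 1015 rows.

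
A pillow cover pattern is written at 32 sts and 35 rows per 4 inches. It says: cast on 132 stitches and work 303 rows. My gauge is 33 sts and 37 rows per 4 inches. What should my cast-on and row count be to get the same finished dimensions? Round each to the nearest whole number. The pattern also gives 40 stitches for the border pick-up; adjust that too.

Cast on 136 stitches; work 320 rows; border pick-up 41 stitches.

Stitches: 132 × 33/32 = 136.12 → 136.
Rows: 303 × 37/35 = 320.31 → 320.
border pick-up: 40 × 33/32 = 41.25 → 41.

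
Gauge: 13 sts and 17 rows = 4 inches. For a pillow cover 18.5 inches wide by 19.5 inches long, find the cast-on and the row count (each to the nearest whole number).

Stitch gauge = 13/4 = 3.25 sts/in; 18.5 × 3.25 = 60.12 → 60 sts.
Row gauge = 17/4 = 4.25 rows/in; 19.5 × 4.25 = 82.88 → 83 rows.

Cast on 60 stitches and work 83 rows.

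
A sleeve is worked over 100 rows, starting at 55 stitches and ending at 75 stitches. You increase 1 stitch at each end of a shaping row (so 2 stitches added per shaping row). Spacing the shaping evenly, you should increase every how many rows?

Increase every 10th row.

Stitches to add: |75 − 55| = 20.
Shaping rows needed: 20 / 2 = 10.
100 rows / 10 = every 10 rows.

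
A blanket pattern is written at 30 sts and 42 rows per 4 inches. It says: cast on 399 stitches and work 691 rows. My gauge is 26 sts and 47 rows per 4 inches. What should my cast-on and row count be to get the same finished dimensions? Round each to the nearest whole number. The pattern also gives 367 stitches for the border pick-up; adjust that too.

Cast on 346 stitches; work 773 rows; border pick-up 318 stitches.

Stitches: 399 × 26/30 = 345.80 → 346.
Rows: 691 × 47/42 = 773.26 → 773.
border pick-up: 367 × 26/30 = 318.07 → 318.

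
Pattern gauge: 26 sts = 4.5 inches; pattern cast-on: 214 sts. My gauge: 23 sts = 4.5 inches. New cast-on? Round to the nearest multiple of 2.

190 stitches.

Scale factor = 23 / 26 = 0.885.
214 × 23 / 26 = 189.31 sts.
→ 190 sts.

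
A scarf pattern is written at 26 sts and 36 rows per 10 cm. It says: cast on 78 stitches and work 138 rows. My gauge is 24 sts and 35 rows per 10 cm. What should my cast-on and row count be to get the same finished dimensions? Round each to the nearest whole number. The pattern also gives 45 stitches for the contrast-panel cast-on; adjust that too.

Stitches: 78 × 24/26 = 72.00 → 72.
Rows: 138 × 35/36 = 134.17 → 134.
contrast-panel cast-on: 45 × 24/26 = 41.54 → 42.

Cast on 72 stitches; work 134 rows; contrast-panel cast-on 42 stitches.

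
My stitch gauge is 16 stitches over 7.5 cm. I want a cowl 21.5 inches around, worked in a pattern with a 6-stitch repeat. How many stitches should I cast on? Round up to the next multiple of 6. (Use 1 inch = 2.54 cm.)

120 stitches.

21.5 in = 21.5 × 2.54 = 54.61 cm.
16 / 7.5 = 2.133 sts/cm.
54.61 × 2.133 = 116.50 sts.
→ 120.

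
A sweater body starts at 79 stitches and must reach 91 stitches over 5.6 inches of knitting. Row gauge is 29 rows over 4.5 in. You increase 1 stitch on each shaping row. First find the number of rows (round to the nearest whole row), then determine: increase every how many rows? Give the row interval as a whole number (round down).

Increase every 3rd row.

Rows = 5.6 × 6.444 = 36.1 → 36 rows.
Stitches to add: 12 → 12 shaping rows (at 1 st each).
36 / 12 = 3.00 → every 3 rows.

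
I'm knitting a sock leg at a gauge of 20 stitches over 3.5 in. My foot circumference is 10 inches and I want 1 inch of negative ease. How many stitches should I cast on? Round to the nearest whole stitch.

Finished = 10 − 1 = 9 in.
20 / 3.5 = 5.714 sts per inch.
9.00 × 5.714 = 51.43 sts.
→ 51 sts.

Cast on 51 stitches.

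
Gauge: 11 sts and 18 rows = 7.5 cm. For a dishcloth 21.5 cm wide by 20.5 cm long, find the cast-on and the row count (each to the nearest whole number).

Stitch gauge = 11/7.5 = 1.467 sts/cm; 21.5 × 1.467 = 31.53 → 32 sts.
Row gauge = 18/7.5 = 2.4 rows/cm; 20.5 × 2.4 = 49.20 → 49 rows.

Cast on 32 stitches and work 49 rows.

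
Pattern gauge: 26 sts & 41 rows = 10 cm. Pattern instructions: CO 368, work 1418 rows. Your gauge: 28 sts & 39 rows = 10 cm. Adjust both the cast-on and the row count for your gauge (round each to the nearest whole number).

Cast on 396 stitches; work 1349 rows.

Stitches: 368 × 28/26 = 396.31 → 396.
Rows: 1418 × 39/41 = 1348.83 → 1349.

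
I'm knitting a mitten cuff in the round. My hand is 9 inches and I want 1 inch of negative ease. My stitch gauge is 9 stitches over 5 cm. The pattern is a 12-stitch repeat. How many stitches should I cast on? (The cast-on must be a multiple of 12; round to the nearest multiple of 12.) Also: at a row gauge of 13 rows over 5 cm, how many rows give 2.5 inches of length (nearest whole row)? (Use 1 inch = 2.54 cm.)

Cast on 36 stitches; work 17 rows.

Finished = 9 − 1 = 8 inches.
8 inches × 2.54 = 20.32 cm.
9/5 = 1.8 sts per cm; 20.32 × 1.8 = 36.58 sts.
Nearest multiple of 12 → 36.
2.5 inches = 6.35 cm; × 2.6 = 16.51 → 17 rows.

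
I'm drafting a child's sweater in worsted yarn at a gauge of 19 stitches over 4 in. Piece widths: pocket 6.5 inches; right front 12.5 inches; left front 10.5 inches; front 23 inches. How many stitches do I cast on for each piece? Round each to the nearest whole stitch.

Rate = 19/4 = 4.75 sts per in.
pocket: 6.5 × 4.75 = 30.88 → 31.
right front: 12.5 × 4.75 = 59.38 → 59.
left front: 10.5 × 4.75 = 49.88 → 50.
front: 23 × 4.75 = 109.25 → 109.

pocket 31; right front 59; left front 50; front 109.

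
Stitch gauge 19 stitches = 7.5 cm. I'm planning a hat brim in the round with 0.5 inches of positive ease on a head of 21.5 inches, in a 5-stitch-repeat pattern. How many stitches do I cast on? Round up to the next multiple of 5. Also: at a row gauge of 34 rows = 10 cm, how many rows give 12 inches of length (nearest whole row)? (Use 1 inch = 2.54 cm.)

Finished = 21.5 + 0.5 = 22 inches.
22 inches × 2.54 = 55.88 cm.
19/7.5 = 2.533 sts per cm; 55.88 × 2.533 = 141.56 sts.
Next multiple of 5 → 145.
12 inches = 30.48 cm; × 3.4 = 103.63 → 104 rows.

Cast on 145 stitches; work 104 rows.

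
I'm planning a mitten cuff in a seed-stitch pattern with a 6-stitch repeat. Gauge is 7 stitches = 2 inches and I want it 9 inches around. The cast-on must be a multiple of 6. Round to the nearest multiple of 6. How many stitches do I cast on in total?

7 / 2 = 3.5 sts per inch.
9 × 3.5 = 31.50 sts.
Nearest multiple of 6: 30.

CO 30 sts.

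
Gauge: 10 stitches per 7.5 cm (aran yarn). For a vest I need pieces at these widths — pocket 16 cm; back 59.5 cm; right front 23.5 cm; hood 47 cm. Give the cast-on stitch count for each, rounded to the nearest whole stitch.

Rate = 10/7.5 = 1.333 sts per cm.
pocket: 16 × 1.333 = 21.33 → 21.
back: 59.5 × 1.333 = 79.33 → 79.
right front: 23.5 × 1.333 = 31.33 → 31.
hood: 47 × 1.333 = 62.67 → 63.

pocket 21; back 79; right front 31; hood 63.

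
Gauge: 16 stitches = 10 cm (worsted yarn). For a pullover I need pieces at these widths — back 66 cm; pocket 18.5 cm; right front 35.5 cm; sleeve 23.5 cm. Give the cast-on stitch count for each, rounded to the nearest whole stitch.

back 106; pocket 30; right front 57; sleeve 38.

Rate = 16/10 = 1.6 sts per cm.
back: 66 × 1.6 = 105.60 → 106.
pocket: 18.5 × 1.6 = 29.60 → 30.
right front: 35.5 × 1.6 = 56.80 → 57.
sleeve: 23.5 × 1.6 = 37.60 → 38.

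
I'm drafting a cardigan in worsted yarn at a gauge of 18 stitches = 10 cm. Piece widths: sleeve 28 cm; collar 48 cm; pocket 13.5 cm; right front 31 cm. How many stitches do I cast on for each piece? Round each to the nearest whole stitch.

Rate = 18/10 = 1.8 sts per cm.
sleeve: 28 × 1.8 = 50.40 → 50.
collar: 48 × 1.8 = 86.40 → 86.
pocket: 13.5 × 1.8 = 24.30 → 24.
right front: 31 × 1.8 = 55.80 → 56.

sleeve 50; collar 86; pocket 24; right front 56.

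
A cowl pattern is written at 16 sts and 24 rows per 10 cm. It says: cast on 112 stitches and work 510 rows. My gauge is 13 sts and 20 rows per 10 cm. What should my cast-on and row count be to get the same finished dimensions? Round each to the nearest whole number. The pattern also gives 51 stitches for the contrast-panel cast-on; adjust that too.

Stitches: 112 × 13/16 = 91.00 → 91.
Rows: 510 × 20/24 = 425.00 → 425.
contrast-panel cast-on: 51 × 13/16 = 41.44 → 41.

Cast on 91 stitches; work 425 rows; contrast-panel cast-on 41 stitches.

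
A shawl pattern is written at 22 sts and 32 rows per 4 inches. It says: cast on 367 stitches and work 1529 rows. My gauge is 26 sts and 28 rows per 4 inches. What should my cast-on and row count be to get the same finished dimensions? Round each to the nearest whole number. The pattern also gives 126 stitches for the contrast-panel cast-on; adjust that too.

Stitches: 367 × 26/22 = 433.73 → 434.
Rows: 1529 × 28/32 = 1337.88 → 1338.
contrast-panel cast-on: 126 × 26/22 = 148.91 → 149.

Cast on 434 stitches; work 1338 rows; contrast-panel cast-on 149 stitches.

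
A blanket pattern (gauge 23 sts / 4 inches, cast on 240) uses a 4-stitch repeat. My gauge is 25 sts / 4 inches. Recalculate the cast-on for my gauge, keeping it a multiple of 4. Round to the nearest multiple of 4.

Cast on 260 stitches.

240 × 25 / 23 = 260.87.
Nearest multiple of 4: 260.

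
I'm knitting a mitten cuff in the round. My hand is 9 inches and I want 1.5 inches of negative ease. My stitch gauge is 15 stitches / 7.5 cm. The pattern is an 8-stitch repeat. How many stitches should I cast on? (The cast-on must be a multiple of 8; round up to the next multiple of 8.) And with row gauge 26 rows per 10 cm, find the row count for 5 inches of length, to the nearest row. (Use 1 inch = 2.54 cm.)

Cast on 40 stitches; work 33 rows.

Finished = 9 − 1.5 = 7.5 inches.
7.5 inches × 2.54 = 19.05 cm.
15/7.5 = 2 sts per cm; 19.05 × 2 = 38.10 sts.
Next multiple of 8 → 40.
5 inches = 12.70 cm; × 2.6 = 33.02 → 33 rows.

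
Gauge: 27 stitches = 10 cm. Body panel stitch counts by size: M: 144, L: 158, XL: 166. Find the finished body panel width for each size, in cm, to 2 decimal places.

27/10 = 2.7 sts per cm.
M: 144 / 2.7 = 53.333 → 53.33 cm.
L: 158 / 2.7 = 58.519 → 58.52 cm.
XL: 166 / 2.7 = 61.481 → 61.48 cm.

M 53.33 cm; L 58.52 cm; XL 61.48 cm.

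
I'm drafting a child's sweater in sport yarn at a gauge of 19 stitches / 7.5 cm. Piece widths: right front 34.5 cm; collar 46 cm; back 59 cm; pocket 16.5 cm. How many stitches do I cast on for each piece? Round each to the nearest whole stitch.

Rate = 19/7.5 = 2.533 sts per cm.
right front: 34.5 × 2.533 = 87.40 → 87.
collar: 46 × 2.533 = 116.53 → 117.
back: 59 × 2.533 = 149.47 → 149.
pocket: 16.5 × 2.533 = 41.80 → 42.

right front 87; collar 117; back 149; pocket 42.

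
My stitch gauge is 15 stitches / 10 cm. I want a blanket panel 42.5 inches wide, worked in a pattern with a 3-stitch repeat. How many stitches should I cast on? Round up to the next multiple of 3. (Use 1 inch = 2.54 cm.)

42.5 in = 42.5 × 2.54 = 107.95 cm.
15 / 10 = 1.5 sts/cm.
107.95 × 1.5 = 161.93 sts.
→ 162.

162 stitches.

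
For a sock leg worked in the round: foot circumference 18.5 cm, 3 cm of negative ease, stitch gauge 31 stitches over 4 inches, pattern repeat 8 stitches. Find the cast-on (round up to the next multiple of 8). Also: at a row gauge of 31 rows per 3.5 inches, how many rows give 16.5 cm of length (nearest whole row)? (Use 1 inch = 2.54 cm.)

Cast on 48 stitches; work 58 rows.

Finished = 18.5 − 3 = 15.5 cm.
15.5 cm × 1/2.54 = 6.10 inches.
31/4 = 7.75 sts per in; 6.10 × 7.75 = 47.29 sts.
Next multiple of 8 → 48.
16.5 cm = 6.50 inches; × 8.857 = 57.54 → 58 rows.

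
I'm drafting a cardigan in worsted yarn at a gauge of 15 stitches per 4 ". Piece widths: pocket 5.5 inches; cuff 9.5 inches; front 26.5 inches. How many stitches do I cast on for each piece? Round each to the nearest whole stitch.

Rate = 15/4 = 3.75 sts per in.
pocket: 5.5 × 3.75 = 20.62 → 21.
cuff: 9.5 × 3.75 = 35.62 → 36.
front: 26.5 × 3.75 = 99.38 → 99.

pocket 21; cuff 36; front 99.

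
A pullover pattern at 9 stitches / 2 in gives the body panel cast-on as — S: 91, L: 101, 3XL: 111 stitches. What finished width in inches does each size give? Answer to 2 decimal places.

S 20.22 inches; L 22.44 inches; 3XL 24.67 inches.

9/2 = 4.5 sts per in.
S: 91 / 4.5 = 20.222 → 20.22 in.
L: 101 / 4.5 = 22.444 → 22.44 in.
3XL: 111 / 4.5 = 24.667 → 24.67 in.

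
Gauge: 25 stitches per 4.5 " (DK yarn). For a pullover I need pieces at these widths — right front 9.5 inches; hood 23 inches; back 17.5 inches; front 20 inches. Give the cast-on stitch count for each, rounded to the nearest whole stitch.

right front 53; hood 128; back 97; front 111.

Rate = 25/4.5 = 5.556 sts per in.
right front: 9.5 × 5.556 = 52.78 → 53.
hood: 23 × 5.556 = 127.78 → 128.
back: 17.5 × 5.556 = 97.22 → 97.
front: 20 × 5.556 = 111.11 → 111.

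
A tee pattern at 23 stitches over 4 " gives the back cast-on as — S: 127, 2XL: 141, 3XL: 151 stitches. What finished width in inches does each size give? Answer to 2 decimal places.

23/4 = 5.75 sts per in.
S: 127 / 5.75 = 22.087 → 22.09 in.
2XL: 141 / 5.75 = 24.522 → 24.52 in.
3XL: 151 / 5.75 = 26.261 → 26.26 in.

S 22.09 inches; 2XL 24.52 inches; 3XL 26.26 inches.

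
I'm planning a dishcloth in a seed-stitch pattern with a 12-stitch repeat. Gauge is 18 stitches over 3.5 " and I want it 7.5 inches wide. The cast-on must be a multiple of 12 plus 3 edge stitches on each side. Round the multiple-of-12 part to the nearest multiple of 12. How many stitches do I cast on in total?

18 / 3.5 = 5.143 sts per inch.
7.5 × 5.143 = 38.57 sts.
Less 6 edge sts → 32.57 for the repeat.
Nearest multiple of 12: 36.
Add back 6 edge sts → 42.

Cast on 42 stitches.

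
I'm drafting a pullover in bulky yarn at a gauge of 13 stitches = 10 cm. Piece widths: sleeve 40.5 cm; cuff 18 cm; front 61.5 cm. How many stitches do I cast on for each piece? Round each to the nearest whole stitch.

sleeve 53; cuff 23; front 80.

Rate = 13/10 = 1.3 sts per cm.
sleeve: 40.5 × 1.3 = 52.65 → 53.
cuff: 18 × 1.3 = 23.40 → 23.
front: 61.5 × 1.3 = 79.95 → 80.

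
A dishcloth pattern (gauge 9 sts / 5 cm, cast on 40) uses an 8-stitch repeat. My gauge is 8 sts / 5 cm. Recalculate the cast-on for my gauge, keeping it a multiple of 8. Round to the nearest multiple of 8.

Cast on 32 stitches.

40 × 8 / 9 = 35.56.
Nearest multiple of 8: 32.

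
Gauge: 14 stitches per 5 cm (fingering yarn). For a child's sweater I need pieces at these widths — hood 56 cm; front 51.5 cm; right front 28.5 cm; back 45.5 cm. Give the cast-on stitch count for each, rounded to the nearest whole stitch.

Rate = 14/5 = 2.8 sts per cm.
hood: 56 × 2.8 = 156.80 → 157.
front: 51.5 × 2.8 = 144.20 → 144.
right front: 28.5 × 2.8 = 79.80 → 80.
back: 45.5 × 2.8 = 127.40 → 127.

hood 157; front 144; right front 80; back 127.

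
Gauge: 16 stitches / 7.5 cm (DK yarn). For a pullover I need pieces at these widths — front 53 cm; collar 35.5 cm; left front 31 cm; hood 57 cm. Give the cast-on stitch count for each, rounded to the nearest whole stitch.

Rate = 16/7.5 = 2.133 sts per cm.
front: 53 × 2.133 = 113.07 → 113.
collar: 35.5 × 2.133 = 75.73 → 76.
left front: 31 × 2.133 = 66.13 → 66.
hood: 57 × 2.133 = 121.60 → 122.

front 113; collar 76; left front 66; hood 122.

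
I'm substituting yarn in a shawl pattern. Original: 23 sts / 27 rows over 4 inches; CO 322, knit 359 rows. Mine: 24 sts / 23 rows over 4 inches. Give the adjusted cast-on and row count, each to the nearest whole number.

Stitches: 322 × 24/23 = 336.00 → 336.
Rows: 359 × 23/27 = 305.81 → 306.

Cast on 336 stitches; work 306 rows.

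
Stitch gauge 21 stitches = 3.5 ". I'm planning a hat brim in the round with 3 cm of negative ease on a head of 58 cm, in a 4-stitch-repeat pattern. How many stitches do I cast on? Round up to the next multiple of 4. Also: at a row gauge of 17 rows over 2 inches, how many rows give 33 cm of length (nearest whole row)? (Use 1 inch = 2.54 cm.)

Cast on 132 stitches; work 110 rows.

Finished = 58 − 3 = 55 cm.
55 cm × 1/2.54 = 21.65 inches.
21/3.5 = 6 sts per in; 21.65 × 6 = 129.92 sts.
Next multiple of 4 → 132.
33 cm = 12.99 inches; × 8.5 = 110.43 → 110 rows.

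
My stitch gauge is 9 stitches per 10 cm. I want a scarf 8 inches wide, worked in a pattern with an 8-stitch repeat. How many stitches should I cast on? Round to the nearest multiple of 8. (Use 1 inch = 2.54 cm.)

8 in = 8 × 2.54 = 20.32 cm.
9 / 10 = 0.9 sts/cm.
20.32 × 0.9 = 18.29 sts.
→ 16.

16 stitches.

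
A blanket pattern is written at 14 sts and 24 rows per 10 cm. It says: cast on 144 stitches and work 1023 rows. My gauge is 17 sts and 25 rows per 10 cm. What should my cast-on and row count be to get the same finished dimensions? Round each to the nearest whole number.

Cast on 175 stitches; work 1066 rows.

Stitches: 144 × 17/14 = 174.86 → 175.
Rows: 1023 × 25/24 = 1065.62 → 1066.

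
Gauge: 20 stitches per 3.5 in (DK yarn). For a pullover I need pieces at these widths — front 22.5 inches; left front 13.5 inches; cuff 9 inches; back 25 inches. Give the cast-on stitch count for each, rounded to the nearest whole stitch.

front 129; left front 77; cuff 51; back 143.

Rate = 20/3.5 = 5.714 sts per in.
front: 22.5 × 5.714 = 128.57 → 129.
left front: 13.5 × 5.714 = 77.14 → 77.
cuff: 9 × 5.714 = 51.43 → 51.
back: 25 × 5.714 = 142.86 → 143.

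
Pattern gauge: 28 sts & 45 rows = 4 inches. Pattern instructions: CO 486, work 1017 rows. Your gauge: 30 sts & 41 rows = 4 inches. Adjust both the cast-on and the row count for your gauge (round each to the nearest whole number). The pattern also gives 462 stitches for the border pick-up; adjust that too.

Cast on 521 stitches; work 927 rows; border pick-up 495 stitches.

Stitches: 486 × 30/28 = 520.71 → 521.
Rows: 1017 × 41/45 = 926.60 → 927.
border pick-up: 462 × 30/28 = 495.00 → 495.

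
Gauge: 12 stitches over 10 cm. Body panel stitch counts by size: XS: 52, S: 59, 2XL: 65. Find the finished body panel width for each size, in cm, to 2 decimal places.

12/10 = 1.2 sts per cm.
XS: 52 / 1.2 = 43.333 → 43.33 cm.
S: 59 / 1.2 = 49.167 → 49.17 cm.
2XL: 65 / 1.2 = 54.167 → 54.17 cm.

XS 43.33 cm; S 49.17 cm; 2XL 54.17 cm.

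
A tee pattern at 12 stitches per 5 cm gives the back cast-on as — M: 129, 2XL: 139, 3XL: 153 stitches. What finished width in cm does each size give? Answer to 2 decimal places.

M 53.75 cm; 2XL 57.92 cm; 3XL 63.75 cm.

12/5 = 2.4 sts per cm.
M: 129 / 2.4 = 53.750 → 53.75 cm.
2XL: 139 / 2.4 = 57.917 → 57.92 cm.
3XL: 153 / 2.4 = 63.750 → 63.75 cm.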